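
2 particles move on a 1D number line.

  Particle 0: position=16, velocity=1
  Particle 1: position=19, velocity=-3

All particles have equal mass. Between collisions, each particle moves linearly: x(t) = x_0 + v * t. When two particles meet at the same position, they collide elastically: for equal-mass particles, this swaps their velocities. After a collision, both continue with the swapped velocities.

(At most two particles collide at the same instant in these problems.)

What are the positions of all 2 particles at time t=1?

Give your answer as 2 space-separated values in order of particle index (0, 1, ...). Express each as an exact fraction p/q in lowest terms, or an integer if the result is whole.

Collision at t=3/4: particles 0 and 1 swap velocities; positions: p0=67/4 p1=67/4; velocities now: v0=-3 v1=1
Advance to t=1 (no further collisions before then); velocities: v0=-3 v1=1; positions = 16 17

Answer: 16 17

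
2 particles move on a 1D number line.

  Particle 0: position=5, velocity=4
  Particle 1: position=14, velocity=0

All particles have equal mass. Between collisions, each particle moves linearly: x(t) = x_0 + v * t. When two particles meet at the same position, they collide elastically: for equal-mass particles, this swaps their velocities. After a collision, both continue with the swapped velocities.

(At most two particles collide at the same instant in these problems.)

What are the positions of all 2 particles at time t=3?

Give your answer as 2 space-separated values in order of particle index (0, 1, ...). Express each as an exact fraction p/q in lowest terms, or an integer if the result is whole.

Collision at t=9/4: particles 0 and 1 swap velocities; positions: p0=14 p1=14; velocities now: v0=0 v1=4
Advance to t=3 (no further collisions before then); velocities: v0=0 v1=4; positions = 14 17

Answer: 14 17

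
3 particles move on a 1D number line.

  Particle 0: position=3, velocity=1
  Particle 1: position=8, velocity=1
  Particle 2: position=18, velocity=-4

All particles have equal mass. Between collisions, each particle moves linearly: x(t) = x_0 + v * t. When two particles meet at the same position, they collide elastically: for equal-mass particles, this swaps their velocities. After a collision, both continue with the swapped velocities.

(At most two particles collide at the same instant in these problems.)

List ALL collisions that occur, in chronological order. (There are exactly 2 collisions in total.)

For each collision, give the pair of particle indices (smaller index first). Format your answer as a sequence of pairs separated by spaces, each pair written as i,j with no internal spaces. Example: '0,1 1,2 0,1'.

Answer: 1,2 0,1

Derivation:
Collision at t=2: particles 1 and 2 swap velocities; positions: p0=5 p1=10 p2=10; velocities now: v0=1 v1=-4 v2=1
Collision at t=3: particles 0 and 1 swap velocities; positions: p0=6 p1=6 p2=11; velocities now: v0=-4 v1=1 v2=1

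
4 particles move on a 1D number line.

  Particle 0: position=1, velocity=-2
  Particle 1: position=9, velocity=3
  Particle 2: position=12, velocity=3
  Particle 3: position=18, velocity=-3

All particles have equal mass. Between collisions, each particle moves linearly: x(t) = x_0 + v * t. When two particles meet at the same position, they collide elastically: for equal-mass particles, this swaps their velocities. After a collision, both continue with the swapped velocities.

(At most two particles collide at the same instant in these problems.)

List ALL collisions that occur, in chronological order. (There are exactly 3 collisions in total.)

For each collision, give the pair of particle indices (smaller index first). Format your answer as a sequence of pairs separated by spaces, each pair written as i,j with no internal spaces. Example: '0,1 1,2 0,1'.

Answer: 2,3 1,2 0,1

Derivation:
Collision at t=1: particles 2 and 3 swap velocities; positions: p0=-1 p1=12 p2=15 p3=15; velocities now: v0=-2 v1=3 v2=-3 v3=3
Collision at t=3/2: particles 1 and 2 swap velocities; positions: p0=-2 p1=27/2 p2=27/2 p3=33/2; velocities now: v0=-2 v1=-3 v2=3 v3=3
Collision at t=17: particles 0 and 1 swap velocities; positions: p0=-33 p1=-33 p2=60 p3=63; velocities now: v0=-3 v1=-2 v2=3 v3=3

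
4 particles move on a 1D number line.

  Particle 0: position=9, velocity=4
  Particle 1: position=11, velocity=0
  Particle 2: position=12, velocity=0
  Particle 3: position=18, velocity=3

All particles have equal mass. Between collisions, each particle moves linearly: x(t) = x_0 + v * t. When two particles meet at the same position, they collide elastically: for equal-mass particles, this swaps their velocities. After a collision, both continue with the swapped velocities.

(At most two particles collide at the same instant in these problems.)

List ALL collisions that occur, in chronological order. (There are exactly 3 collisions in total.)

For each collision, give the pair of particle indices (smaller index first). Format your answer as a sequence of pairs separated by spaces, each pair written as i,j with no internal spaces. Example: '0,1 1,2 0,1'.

Collision at t=1/2: particles 0 and 1 swap velocities; positions: p0=11 p1=11 p2=12 p3=39/2; velocities now: v0=0 v1=4 v2=0 v3=3
Collision at t=3/4: particles 1 and 2 swap velocities; positions: p0=11 p1=12 p2=12 p3=81/4; velocities now: v0=0 v1=0 v2=4 v3=3
Collision at t=9: particles 2 and 3 swap velocities; positions: p0=11 p1=12 p2=45 p3=45; velocities now: v0=0 v1=0 v2=3 v3=4

Answer: 0,1 1,2 2,3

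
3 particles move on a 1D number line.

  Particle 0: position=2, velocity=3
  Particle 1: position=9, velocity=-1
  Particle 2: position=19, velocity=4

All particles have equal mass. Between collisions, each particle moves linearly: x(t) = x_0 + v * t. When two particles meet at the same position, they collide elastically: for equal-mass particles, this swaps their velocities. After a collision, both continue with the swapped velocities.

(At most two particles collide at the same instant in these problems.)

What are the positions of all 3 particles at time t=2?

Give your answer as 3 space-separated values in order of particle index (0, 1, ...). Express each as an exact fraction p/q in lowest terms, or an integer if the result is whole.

Collision at t=7/4: particles 0 and 1 swap velocities; positions: p0=29/4 p1=29/4 p2=26; velocities now: v0=-1 v1=3 v2=4
Advance to t=2 (no further collisions before then); velocities: v0=-1 v1=3 v2=4; positions = 7 8 27

Answer: 7 8 27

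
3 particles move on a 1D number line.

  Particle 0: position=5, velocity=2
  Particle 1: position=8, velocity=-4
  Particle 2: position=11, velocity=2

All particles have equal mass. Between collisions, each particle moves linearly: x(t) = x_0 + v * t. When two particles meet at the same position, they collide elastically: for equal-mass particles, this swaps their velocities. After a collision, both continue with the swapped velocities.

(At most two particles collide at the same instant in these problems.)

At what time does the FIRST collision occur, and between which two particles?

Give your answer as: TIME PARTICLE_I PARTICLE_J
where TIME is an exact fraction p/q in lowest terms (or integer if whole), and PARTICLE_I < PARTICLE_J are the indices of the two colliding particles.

Pair (0,1): pos 5,8 vel 2,-4 -> gap=3, closing at 6/unit, collide at t=1/2
Pair (1,2): pos 8,11 vel -4,2 -> not approaching (rel speed -6 <= 0)
Earliest collision: t=1/2 between 0 and 1

Answer: 1/2 0 1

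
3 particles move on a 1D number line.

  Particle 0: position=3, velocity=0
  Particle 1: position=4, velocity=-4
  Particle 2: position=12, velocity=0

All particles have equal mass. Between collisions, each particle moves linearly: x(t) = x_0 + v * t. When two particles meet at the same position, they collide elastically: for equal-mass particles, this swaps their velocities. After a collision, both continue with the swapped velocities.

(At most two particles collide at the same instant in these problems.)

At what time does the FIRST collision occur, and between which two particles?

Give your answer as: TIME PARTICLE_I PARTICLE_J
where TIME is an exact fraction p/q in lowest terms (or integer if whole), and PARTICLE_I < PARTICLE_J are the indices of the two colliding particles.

Pair (0,1): pos 3,4 vel 0,-4 -> gap=1, closing at 4/unit, collide at t=1/4
Pair (1,2): pos 4,12 vel -4,0 -> not approaching (rel speed -4 <= 0)
Earliest collision: t=1/4 between 0 and 1

Answer: 1/4 0 1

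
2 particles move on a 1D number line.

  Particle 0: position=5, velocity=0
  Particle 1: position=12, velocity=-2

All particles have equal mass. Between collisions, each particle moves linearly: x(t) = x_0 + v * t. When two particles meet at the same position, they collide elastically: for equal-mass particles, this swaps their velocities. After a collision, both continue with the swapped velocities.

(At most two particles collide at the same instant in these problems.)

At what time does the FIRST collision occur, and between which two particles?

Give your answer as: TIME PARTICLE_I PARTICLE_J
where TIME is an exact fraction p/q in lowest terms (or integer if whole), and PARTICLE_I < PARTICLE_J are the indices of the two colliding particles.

Answer: 7/2 0 1

Derivation:
Pair (0,1): pos 5,12 vel 0,-2 -> gap=7, closing at 2/unit, collide at t=7/2
Earliest collision: t=7/2 between 0 and 1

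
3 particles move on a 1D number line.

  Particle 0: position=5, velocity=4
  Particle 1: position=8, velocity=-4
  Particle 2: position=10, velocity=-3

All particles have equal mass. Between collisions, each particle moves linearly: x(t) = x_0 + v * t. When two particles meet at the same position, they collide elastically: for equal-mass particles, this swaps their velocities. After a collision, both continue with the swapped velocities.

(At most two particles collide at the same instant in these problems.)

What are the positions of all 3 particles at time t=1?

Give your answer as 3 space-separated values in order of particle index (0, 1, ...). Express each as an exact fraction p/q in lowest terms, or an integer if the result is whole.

Collision at t=3/8: particles 0 and 1 swap velocities; positions: p0=13/2 p1=13/2 p2=71/8; velocities now: v0=-4 v1=4 v2=-3
Collision at t=5/7: particles 1 and 2 swap velocities; positions: p0=36/7 p1=55/7 p2=55/7; velocities now: v0=-4 v1=-3 v2=4
Advance to t=1 (no further collisions before then); velocities: v0=-4 v1=-3 v2=4; positions = 4 7 9

Answer: 4 7 9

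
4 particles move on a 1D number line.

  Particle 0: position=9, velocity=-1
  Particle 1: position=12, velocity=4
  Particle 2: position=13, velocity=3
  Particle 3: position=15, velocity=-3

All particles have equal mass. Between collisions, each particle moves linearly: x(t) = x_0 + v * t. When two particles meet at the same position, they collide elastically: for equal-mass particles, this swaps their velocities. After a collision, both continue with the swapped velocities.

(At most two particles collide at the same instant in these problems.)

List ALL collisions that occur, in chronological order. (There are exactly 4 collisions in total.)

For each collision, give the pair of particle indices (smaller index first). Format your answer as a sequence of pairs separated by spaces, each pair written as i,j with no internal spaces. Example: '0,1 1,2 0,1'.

Collision at t=1/3: particles 2 and 3 swap velocities; positions: p0=26/3 p1=40/3 p2=14 p3=14; velocities now: v0=-1 v1=4 v2=-3 v3=3
Collision at t=3/7: particles 1 and 2 swap velocities; positions: p0=60/7 p1=96/7 p2=96/7 p3=100/7; velocities now: v0=-1 v1=-3 v2=4 v3=3
Collision at t=1: particles 2 and 3 swap velocities; positions: p0=8 p1=12 p2=16 p3=16; velocities now: v0=-1 v1=-3 v2=3 v3=4
Collision at t=3: particles 0 and 1 swap velocities; positions: p0=6 p1=6 p2=22 p3=24; velocities now: v0=-3 v1=-1 v2=3 v3=4

Answer: 2,3 1,2 2,3 0,1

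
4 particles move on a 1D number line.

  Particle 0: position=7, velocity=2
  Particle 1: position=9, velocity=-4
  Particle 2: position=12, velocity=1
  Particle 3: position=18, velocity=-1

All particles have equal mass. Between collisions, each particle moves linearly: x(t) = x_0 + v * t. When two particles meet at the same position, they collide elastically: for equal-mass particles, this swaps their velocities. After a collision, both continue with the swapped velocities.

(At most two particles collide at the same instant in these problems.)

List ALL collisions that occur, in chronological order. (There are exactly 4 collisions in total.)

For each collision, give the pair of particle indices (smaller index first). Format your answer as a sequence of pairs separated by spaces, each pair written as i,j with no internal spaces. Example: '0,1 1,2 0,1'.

Collision at t=1/3: particles 0 and 1 swap velocities; positions: p0=23/3 p1=23/3 p2=37/3 p3=53/3; velocities now: v0=-4 v1=2 v2=1 v3=-1
Collision at t=3: particles 2 and 3 swap velocities; positions: p0=-3 p1=13 p2=15 p3=15; velocities now: v0=-4 v1=2 v2=-1 v3=1
Collision at t=11/3: particles 1 and 2 swap velocities; positions: p0=-17/3 p1=43/3 p2=43/3 p3=47/3; velocities now: v0=-4 v1=-1 v2=2 v3=1
Collision at t=5: particles 2 and 3 swap velocities; positions: p0=-11 p1=13 p2=17 p3=17; velocities now: v0=-4 v1=-1 v2=1 v3=2

Answer: 0,1 2,3 1,2 2,3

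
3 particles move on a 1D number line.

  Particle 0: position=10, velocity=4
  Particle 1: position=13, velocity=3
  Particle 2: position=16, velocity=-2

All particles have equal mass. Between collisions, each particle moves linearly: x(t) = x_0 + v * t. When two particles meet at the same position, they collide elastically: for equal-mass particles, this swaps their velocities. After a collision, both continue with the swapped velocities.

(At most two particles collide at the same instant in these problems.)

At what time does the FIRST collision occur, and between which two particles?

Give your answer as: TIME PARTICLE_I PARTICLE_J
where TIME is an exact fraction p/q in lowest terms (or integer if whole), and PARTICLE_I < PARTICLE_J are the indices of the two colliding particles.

Pair (0,1): pos 10,13 vel 4,3 -> gap=3, closing at 1/unit, collide at t=3
Pair (1,2): pos 13,16 vel 3,-2 -> gap=3, closing at 5/unit, collide at t=3/5
Earliest collision: t=3/5 between 1 and 2

Answer: 3/5 1 2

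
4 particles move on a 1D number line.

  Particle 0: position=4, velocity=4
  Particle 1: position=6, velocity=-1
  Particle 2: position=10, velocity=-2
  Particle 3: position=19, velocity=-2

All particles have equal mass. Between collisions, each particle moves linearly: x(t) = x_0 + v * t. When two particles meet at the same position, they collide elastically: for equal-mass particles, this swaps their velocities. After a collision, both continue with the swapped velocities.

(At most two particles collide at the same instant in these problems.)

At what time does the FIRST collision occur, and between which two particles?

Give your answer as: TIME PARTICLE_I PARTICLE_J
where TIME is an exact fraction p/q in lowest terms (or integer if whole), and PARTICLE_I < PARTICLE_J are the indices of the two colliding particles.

Answer: 2/5 0 1

Derivation:
Pair (0,1): pos 4,6 vel 4,-1 -> gap=2, closing at 5/unit, collide at t=2/5
Pair (1,2): pos 6,10 vel -1,-2 -> gap=4, closing at 1/unit, collide at t=4
Pair (2,3): pos 10,19 vel -2,-2 -> not approaching (rel speed 0 <= 0)
Earliest collision: t=2/5 between 0 and 1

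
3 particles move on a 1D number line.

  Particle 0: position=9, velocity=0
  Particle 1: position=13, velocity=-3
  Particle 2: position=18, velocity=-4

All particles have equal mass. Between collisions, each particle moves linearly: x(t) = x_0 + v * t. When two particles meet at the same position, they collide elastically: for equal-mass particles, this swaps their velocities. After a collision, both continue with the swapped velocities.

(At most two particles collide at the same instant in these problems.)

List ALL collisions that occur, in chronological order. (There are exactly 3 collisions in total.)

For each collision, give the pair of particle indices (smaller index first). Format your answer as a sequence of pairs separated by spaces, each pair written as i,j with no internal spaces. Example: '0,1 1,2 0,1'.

Answer: 0,1 1,2 0,1

Derivation:
Collision at t=4/3: particles 0 and 1 swap velocities; positions: p0=9 p1=9 p2=38/3; velocities now: v0=-3 v1=0 v2=-4
Collision at t=9/4: particles 1 and 2 swap velocities; positions: p0=25/4 p1=9 p2=9; velocities now: v0=-3 v1=-4 v2=0
Collision at t=5: particles 0 and 1 swap velocities; positions: p0=-2 p1=-2 p2=9; velocities now: v0=-4 v1=-3 v2=0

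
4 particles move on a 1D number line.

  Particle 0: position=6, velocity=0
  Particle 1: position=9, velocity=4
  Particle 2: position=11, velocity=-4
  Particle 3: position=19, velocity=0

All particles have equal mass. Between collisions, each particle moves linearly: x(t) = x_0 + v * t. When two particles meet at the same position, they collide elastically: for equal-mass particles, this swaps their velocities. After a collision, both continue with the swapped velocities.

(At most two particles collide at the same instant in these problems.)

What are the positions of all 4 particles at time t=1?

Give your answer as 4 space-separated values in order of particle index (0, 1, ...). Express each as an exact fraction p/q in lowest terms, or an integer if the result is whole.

Answer: 6 7 13 19

Derivation:
Collision at t=1/4: particles 1 and 2 swap velocities; positions: p0=6 p1=10 p2=10 p3=19; velocities now: v0=0 v1=-4 v2=4 v3=0
Advance to t=1 (no further collisions before then); velocities: v0=0 v1=-4 v2=4 v3=0; positions = 6 7 13 19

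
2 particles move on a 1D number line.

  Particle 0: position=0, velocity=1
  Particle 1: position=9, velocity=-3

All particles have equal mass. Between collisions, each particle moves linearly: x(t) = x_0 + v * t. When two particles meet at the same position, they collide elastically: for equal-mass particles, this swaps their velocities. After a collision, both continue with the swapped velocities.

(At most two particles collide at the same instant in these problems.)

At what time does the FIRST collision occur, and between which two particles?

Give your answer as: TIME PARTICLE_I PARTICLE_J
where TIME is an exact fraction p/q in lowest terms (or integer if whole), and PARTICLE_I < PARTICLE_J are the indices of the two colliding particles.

Pair (0,1): pos 0,9 vel 1,-3 -> gap=9, closing at 4/unit, collide at t=9/4
Earliest collision: t=9/4 between 0 and 1

Answer: 9/4 0 1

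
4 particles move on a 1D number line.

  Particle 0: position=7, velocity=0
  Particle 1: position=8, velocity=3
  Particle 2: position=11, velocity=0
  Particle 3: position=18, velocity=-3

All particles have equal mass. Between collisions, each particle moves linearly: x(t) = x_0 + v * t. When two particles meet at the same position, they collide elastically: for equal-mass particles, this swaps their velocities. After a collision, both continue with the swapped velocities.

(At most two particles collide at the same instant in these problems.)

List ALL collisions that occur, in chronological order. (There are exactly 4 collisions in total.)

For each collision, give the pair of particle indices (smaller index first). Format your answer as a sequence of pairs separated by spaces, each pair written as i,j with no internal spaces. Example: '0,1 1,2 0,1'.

Answer: 1,2 2,3 1,2 0,1

Derivation:
Collision at t=1: particles 1 and 2 swap velocities; positions: p0=7 p1=11 p2=11 p3=15; velocities now: v0=0 v1=0 v2=3 v3=-3
Collision at t=5/3: particles 2 and 3 swap velocities; positions: p0=7 p1=11 p2=13 p3=13; velocities now: v0=0 v1=0 v2=-3 v3=3
Collision at t=7/3: particles 1 and 2 swap velocities; positions: p0=7 p1=11 p2=11 p3=15; velocities now: v0=0 v1=-3 v2=0 v3=3
Collision at t=11/3: particles 0 and 1 swap velocities; positions: p0=7 p1=7 p2=11 p3=19; velocities now: v0=-3 v1=0 v2=0 v3=3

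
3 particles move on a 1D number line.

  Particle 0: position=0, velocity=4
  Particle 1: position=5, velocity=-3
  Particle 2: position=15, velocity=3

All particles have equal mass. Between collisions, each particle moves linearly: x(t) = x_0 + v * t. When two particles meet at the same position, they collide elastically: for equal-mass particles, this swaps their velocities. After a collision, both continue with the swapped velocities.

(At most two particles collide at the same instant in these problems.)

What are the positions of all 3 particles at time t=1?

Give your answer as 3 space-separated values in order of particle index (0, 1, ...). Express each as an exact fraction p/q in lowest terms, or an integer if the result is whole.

Answer: 2 4 18

Derivation:
Collision at t=5/7: particles 0 and 1 swap velocities; positions: p0=20/7 p1=20/7 p2=120/7; velocities now: v0=-3 v1=4 v2=3
Advance to t=1 (no further collisions before then); velocities: v0=-3 v1=4 v2=3; positions = 2 4 18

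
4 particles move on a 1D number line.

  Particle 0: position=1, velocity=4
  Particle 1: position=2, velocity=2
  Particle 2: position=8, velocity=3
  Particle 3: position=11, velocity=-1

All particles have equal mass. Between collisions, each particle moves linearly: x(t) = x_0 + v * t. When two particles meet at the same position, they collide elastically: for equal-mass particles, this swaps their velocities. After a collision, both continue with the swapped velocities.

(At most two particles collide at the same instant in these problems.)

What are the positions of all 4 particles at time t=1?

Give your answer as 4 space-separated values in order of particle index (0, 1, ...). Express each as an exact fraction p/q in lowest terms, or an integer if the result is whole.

Collision at t=1/2: particles 0 and 1 swap velocities; positions: p0=3 p1=3 p2=19/2 p3=21/2; velocities now: v0=2 v1=4 v2=3 v3=-1
Collision at t=3/4: particles 2 and 3 swap velocities; positions: p0=7/2 p1=4 p2=41/4 p3=41/4; velocities now: v0=2 v1=4 v2=-1 v3=3
Advance to t=1 (no further collisions before then); velocities: v0=2 v1=4 v2=-1 v3=3; positions = 4 5 10 11

Answer: 4 5 10 11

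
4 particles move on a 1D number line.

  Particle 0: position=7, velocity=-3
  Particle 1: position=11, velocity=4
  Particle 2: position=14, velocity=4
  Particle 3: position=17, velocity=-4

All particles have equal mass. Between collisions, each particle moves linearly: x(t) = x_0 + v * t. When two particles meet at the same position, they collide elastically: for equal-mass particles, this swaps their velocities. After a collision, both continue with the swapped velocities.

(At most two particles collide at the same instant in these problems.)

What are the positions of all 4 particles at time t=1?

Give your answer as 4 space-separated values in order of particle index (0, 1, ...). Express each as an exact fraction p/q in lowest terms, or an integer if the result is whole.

Answer: 4 13 15 18

Derivation:
Collision at t=3/8: particles 2 and 3 swap velocities; positions: p0=47/8 p1=25/2 p2=31/2 p3=31/2; velocities now: v0=-3 v1=4 v2=-4 v3=4
Collision at t=3/4: particles 1 and 2 swap velocities; positions: p0=19/4 p1=14 p2=14 p3=17; velocities now: v0=-3 v1=-4 v2=4 v3=4
Advance to t=1 (no further collisions before then); velocities: v0=-3 v1=-4 v2=4 v3=4; positions = 4 13 15 18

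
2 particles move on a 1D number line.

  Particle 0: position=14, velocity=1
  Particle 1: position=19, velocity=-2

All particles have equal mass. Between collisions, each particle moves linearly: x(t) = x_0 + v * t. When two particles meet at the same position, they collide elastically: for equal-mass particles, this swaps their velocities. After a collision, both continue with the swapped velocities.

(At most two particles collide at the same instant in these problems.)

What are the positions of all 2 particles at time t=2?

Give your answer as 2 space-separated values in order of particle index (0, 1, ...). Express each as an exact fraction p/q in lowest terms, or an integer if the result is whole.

Collision at t=5/3: particles 0 and 1 swap velocities; positions: p0=47/3 p1=47/3; velocities now: v0=-2 v1=1
Advance to t=2 (no further collisions before then); velocities: v0=-2 v1=1; positions = 15 16

Answer: 15 16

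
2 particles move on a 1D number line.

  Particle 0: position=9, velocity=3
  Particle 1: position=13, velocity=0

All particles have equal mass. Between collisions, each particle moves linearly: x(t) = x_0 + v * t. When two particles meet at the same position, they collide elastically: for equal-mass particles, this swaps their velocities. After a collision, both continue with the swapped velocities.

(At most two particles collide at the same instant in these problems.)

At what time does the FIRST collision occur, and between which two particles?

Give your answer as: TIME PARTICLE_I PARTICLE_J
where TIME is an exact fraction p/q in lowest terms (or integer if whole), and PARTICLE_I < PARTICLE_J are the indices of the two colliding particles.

Pair (0,1): pos 9,13 vel 3,0 -> gap=4, closing at 3/unit, collide at t=4/3
Earliest collision: t=4/3 between 0 and 1

Answer: 4/3 0 1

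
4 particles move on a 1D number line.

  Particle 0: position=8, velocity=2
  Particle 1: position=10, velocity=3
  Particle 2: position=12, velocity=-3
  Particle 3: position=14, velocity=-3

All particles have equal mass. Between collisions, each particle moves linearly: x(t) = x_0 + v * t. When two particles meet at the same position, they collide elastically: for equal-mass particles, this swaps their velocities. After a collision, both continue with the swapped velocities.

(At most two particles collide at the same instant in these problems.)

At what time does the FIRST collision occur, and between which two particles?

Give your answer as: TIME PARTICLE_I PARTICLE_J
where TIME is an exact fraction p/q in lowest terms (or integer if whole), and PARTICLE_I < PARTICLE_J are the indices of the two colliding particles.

Answer: 1/3 1 2

Derivation:
Pair (0,1): pos 8,10 vel 2,3 -> not approaching (rel speed -1 <= 0)
Pair (1,2): pos 10,12 vel 3,-3 -> gap=2, closing at 6/unit, collide at t=1/3
Pair (2,3): pos 12,14 vel -3,-3 -> not approaching (rel speed 0 <= 0)
Earliest collision: t=1/3 between 1 and 2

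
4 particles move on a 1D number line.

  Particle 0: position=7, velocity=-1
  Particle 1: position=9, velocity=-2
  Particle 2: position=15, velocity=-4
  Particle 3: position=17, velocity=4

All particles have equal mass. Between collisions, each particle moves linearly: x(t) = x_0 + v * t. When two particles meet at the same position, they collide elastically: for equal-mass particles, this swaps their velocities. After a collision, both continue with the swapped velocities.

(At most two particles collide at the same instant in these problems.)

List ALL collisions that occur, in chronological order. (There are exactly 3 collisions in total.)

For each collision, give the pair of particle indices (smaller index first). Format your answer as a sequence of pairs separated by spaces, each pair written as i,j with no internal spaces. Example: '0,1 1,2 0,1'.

Collision at t=2: particles 0 and 1 swap velocities; positions: p0=5 p1=5 p2=7 p3=25; velocities now: v0=-2 v1=-1 v2=-4 v3=4
Collision at t=8/3: particles 1 and 2 swap velocities; positions: p0=11/3 p1=13/3 p2=13/3 p3=83/3; velocities now: v0=-2 v1=-4 v2=-1 v3=4
Collision at t=3: particles 0 and 1 swap velocities; positions: p0=3 p1=3 p2=4 p3=29; velocities now: v0=-4 v1=-2 v2=-1 v3=4

Answer: 0,1 1,2 0,1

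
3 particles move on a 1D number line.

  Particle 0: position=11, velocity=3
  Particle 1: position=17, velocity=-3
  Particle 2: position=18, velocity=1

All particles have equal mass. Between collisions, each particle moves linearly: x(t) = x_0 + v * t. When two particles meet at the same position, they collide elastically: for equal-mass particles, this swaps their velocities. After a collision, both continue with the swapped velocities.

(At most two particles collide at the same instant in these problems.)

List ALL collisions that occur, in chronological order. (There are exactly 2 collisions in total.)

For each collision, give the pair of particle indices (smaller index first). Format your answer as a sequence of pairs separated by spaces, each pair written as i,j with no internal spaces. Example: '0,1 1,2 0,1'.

Answer: 0,1 1,2

Derivation:
Collision at t=1: particles 0 and 1 swap velocities; positions: p0=14 p1=14 p2=19; velocities now: v0=-3 v1=3 v2=1
Collision at t=7/2: particles 1 and 2 swap velocities; positions: p0=13/2 p1=43/2 p2=43/2; velocities now: v0=-3 v1=1 v2=3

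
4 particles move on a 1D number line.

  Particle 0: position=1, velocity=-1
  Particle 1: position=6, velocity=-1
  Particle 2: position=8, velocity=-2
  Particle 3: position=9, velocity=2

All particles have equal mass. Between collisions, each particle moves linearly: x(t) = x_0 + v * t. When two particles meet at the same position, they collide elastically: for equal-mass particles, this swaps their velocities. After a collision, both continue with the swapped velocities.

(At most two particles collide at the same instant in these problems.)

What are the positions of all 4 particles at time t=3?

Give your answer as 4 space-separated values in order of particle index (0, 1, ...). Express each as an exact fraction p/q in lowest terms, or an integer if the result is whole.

Answer: -2 2 3 15

Derivation:
Collision at t=2: particles 1 and 2 swap velocities; positions: p0=-1 p1=4 p2=4 p3=13; velocities now: v0=-1 v1=-2 v2=-1 v3=2
Advance to t=3 (no further collisions before then); velocities: v0=-1 v1=-2 v2=-1 v3=2; positions = -2 2 3 15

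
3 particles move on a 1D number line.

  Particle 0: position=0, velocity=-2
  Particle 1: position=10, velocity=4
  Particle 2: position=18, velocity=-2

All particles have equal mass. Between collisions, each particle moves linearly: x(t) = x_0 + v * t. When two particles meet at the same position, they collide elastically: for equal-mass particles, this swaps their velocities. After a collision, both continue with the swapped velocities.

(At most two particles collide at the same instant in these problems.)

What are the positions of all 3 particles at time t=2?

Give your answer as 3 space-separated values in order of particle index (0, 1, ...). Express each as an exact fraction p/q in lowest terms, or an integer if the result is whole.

Collision at t=4/3: particles 1 and 2 swap velocities; positions: p0=-8/3 p1=46/3 p2=46/3; velocities now: v0=-2 v1=-2 v2=4
Advance to t=2 (no further collisions before then); velocities: v0=-2 v1=-2 v2=4; positions = -4 14 18

Answer: -4 14 18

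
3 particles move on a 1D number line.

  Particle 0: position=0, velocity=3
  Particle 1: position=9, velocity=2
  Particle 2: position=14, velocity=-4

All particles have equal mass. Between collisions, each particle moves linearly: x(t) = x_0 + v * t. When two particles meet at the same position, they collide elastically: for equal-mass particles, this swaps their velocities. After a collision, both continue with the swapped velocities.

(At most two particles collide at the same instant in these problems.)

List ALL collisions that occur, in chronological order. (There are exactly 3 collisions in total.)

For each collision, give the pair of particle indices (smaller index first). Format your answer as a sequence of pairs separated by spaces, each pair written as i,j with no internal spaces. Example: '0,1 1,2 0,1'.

Collision at t=5/6: particles 1 and 2 swap velocities; positions: p0=5/2 p1=32/3 p2=32/3; velocities now: v0=3 v1=-4 v2=2
Collision at t=2: particles 0 and 1 swap velocities; positions: p0=6 p1=6 p2=13; velocities now: v0=-4 v1=3 v2=2
Collision at t=9: particles 1 and 2 swap velocities; positions: p0=-22 p1=27 p2=27; velocities now: v0=-4 v1=2 v2=3

Answer: 1,2 0,1 1,2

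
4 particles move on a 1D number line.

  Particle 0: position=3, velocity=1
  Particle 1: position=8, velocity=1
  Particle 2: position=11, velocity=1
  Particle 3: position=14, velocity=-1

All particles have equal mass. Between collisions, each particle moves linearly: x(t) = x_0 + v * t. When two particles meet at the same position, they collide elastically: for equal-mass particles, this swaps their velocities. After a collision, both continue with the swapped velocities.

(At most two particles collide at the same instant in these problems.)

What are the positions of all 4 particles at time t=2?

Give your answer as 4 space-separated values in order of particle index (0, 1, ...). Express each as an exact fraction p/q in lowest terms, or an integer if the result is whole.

Collision at t=3/2: particles 2 and 3 swap velocities; positions: p0=9/2 p1=19/2 p2=25/2 p3=25/2; velocities now: v0=1 v1=1 v2=-1 v3=1
Advance to t=2 (no further collisions before then); velocities: v0=1 v1=1 v2=-1 v3=1; positions = 5 10 12 13

Answer: 5 10 12 13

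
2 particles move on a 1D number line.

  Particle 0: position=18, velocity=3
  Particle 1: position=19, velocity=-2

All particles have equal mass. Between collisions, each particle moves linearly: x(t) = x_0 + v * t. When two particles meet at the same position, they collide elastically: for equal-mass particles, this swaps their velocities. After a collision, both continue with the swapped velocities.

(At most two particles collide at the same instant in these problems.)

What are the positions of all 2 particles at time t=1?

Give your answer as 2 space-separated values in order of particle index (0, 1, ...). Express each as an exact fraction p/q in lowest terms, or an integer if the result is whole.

Answer: 17 21

Derivation:
Collision at t=1/5: particles 0 and 1 swap velocities; positions: p0=93/5 p1=93/5; velocities now: v0=-2 v1=3
Advance to t=1 (no further collisions before then); velocities: v0=-2 v1=3; positions = 17 21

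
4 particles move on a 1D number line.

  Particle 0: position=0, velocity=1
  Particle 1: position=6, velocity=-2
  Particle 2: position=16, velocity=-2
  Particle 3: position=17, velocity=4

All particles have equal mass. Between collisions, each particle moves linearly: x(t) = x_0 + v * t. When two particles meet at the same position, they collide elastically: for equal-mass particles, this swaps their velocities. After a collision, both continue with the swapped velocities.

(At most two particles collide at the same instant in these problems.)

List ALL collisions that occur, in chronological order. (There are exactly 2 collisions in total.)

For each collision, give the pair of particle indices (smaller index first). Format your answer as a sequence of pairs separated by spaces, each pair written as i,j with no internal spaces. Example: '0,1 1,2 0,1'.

Collision at t=2: particles 0 and 1 swap velocities; positions: p0=2 p1=2 p2=12 p3=25; velocities now: v0=-2 v1=1 v2=-2 v3=4
Collision at t=16/3: particles 1 and 2 swap velocities; positions: p0=-14/3 p1=16/3 p2=16/3 p3=115/3; velocities now: v0=-2 v1=-2 v2=1 v3=4

Answer: 0,1 1,2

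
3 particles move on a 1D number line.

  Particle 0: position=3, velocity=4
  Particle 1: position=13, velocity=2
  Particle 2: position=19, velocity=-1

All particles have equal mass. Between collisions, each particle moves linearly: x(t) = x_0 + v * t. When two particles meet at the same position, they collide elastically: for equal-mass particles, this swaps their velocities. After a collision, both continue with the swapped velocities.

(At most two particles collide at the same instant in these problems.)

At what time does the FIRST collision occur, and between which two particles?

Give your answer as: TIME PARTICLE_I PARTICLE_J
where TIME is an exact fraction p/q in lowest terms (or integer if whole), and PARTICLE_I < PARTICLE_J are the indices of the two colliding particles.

Answer: 2 1 2

Derivation:
Pair (0,1): pos 3,13 vel 4,2 -> gap=10, closing at 2/unit, collide at t=5
Pair (1,2): pos 13,19 vel 2,-1 -> gap=6, closing at 3/unit, collide at t=2
Earliest collision: t=2 between 1 and 2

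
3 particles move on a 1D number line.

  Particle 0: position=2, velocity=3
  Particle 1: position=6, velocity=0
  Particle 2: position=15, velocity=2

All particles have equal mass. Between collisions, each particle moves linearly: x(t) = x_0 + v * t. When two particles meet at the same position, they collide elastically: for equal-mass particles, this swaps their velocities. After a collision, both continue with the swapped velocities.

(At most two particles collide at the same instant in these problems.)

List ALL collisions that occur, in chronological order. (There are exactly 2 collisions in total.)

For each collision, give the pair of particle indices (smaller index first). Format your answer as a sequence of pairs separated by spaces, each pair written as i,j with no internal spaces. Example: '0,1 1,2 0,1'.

Collision at t=4/3: particles 0 and 1 swap velocities; positions: p0=6 p1=6 p2=53/3; velocities now: v0=0 v1=3 v2=2
Collision at t=13: particles 1 and 2 swap velocities; positions: p0=6 p1=41 p2=41; velocities now: v0=0 v1=2 v2=3

Answer: 0,1 1,2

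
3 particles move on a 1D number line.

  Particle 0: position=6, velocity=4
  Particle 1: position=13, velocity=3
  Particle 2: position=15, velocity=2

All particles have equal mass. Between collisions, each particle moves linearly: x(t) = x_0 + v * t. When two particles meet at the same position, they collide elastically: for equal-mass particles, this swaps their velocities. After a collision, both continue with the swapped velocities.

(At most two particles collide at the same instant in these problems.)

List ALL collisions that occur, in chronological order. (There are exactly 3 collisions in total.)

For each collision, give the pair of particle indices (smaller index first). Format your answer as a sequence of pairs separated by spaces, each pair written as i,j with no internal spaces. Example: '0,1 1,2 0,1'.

Answer: 1,2 0,1 1,2

Derivation:
Collision at t=2: particles 1 and 2 swap velocities; positions: p0=14 p1=19 p2=19; velocities now: v0=4 v1=2 v2=3
Collision at t=9/2: particles 0 and 1 swap velocities; positions: p0=24 p1=24 p2=53/2; velocities now: v0=2 v1=4 v2=3
Collision at t=7: particles 1 and 2 swap velocities; positions: p0=29 p1=34 p2=34; velocities now: v0=2 v1=3 v2=4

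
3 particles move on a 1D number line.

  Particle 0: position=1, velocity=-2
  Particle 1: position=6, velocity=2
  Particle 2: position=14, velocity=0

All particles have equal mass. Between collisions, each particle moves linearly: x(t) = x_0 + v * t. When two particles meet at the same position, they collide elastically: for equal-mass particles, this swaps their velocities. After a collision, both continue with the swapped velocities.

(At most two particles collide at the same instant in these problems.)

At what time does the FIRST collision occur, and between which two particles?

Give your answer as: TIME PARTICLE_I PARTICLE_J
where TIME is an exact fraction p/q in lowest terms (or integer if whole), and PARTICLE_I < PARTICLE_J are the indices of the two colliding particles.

Pair (0,1): pos 1,6 vel -2,2 -> not approaching (rel speed -4 <= 0)
Pair (1,2): pos 6,14 vel 2,0 -> gap=8, closing at 2/unit, collide at t=4
Earliest collision: t=4 between 1 and 2

Answer: 4 1 2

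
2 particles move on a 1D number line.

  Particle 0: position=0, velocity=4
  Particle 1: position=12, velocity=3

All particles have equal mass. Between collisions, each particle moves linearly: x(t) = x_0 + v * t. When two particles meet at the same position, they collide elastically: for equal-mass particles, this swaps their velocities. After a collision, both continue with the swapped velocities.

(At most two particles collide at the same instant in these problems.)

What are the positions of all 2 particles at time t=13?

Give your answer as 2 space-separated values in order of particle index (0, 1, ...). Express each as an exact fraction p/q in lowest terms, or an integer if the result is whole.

Collision at t=12: particles 0 and 1 swap velocities; positions: p0=48 p1=48; velocities now: v0=3 v1=4
Advance to t=13 (no further collisions before then); velocities: v0=3 v1=4; positions = 51 52

Answer: 51 52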